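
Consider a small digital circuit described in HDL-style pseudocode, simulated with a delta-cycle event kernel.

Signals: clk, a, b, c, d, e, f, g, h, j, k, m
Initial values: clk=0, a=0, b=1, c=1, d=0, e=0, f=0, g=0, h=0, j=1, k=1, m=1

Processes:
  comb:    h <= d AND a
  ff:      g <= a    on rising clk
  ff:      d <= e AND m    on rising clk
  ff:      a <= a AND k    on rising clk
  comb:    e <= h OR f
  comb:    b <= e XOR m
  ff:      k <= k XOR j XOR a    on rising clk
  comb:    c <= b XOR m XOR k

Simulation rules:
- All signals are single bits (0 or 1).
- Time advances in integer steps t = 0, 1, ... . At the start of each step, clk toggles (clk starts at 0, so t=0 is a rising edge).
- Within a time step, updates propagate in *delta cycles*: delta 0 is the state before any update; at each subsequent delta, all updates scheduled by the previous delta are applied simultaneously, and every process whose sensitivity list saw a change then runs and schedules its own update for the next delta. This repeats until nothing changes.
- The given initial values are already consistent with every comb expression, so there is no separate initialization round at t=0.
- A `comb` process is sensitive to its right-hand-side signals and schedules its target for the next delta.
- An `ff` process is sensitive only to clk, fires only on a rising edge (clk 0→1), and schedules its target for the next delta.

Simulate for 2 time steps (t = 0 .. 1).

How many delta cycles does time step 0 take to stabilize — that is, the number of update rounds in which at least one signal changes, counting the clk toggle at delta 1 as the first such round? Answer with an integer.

3

t0.Δ0 a=0 clk=0 k=1 e=0 b=1 m=1 h=0 f=0 c=1 d=0 j=1 g=0
t0.Δ1 a=0 clk=1 k=1 e=0 b=1 m=1 h=0 f=0 c=1 d=0 j=1 g=0
t0.Δ2 a=0 clk=1 k=0 e=0 b=1 m=1 h=0 f=0 c=1 d=0 j=1 g=0
t0.Δ3 a=0 clk=1 k=0 e=0 b=1 m=1 h=0 f=0 c=0 d=0 j=1 g=0
t1.Δ0 a=0 clk=1 k=0 e=0 b=1 m=1 h=0 f=0 c=0 d=0 j=1 g=0
t1.Δ1 a=0 clk=0 k=0 e=0 b=1 m=1 h=0 f=0 c=0 d=0 j=1 g=0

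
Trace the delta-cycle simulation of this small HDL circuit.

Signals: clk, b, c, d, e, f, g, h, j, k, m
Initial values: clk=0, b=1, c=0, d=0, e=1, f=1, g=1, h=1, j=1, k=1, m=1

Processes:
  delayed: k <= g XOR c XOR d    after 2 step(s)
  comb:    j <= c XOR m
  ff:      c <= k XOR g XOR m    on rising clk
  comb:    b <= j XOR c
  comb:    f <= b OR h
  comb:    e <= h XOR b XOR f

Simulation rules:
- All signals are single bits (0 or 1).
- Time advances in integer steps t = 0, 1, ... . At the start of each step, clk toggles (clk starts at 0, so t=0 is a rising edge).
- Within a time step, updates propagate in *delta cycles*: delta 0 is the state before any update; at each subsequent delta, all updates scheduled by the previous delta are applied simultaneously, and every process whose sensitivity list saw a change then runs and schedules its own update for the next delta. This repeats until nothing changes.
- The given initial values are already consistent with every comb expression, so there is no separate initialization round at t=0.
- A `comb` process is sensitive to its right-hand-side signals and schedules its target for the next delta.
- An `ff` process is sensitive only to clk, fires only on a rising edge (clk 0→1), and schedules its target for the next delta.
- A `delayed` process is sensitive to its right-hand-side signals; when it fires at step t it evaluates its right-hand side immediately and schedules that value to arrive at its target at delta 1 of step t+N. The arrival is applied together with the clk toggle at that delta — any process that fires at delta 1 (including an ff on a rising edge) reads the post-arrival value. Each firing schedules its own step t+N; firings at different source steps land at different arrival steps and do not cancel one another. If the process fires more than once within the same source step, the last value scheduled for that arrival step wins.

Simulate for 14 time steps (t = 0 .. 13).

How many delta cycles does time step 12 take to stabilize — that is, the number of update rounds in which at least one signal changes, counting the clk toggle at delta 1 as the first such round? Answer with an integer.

5

[bits: d,b,m,k,c,j,h,clk,e,f,g]
t=0: Δ0=01110110111 Δ1=01110111111 Δ2=01111111111 Δ3=00111011111 Δ4=01111011011 Δ5=01111011111 | 5Δ
t=1: Δ0=01111011111 Δ1=01111010111 | 1Δ
t=2: Δ0=01111010111 Δ1=01101011111 Δ2=01100011111 Δ3=00100111111 Δ4=01100111011 Δ5=01100111111 | 5Δ
t=3: Δ0=01100111111 Δ1=01100110111 | 1Δ
t=4: Δ0=01100110111 Δ1=01110111111 Δ2=01111111111 Δ3=00111011111 Δ4=01111011011 Δ5=01111011111 | 5Δ
t=5: Δ0=01111011111 Δ1=01111010111 | 1Δ
t=6: Δ0=01111010111 Δ1=01101011111 Δ2=01100011111 Δ3=00100111111 Δ4=01100111011 Δ5=01100111111 | 5Δ
t=7: Δ0=01100111111 Δ1=01100110111 | 1Δ
t=8: Δ0=01100110111 Δ1=01110111111 Δ2=01111111111 Δ3=00111011111 Δ4=01111011011 Δ5=01111011111 | 5Δ
t=9: Δ0=01111011111 Δ1=01111010111 | 1Δ
t=10: Δ0=01111010111 Δ1=01101011111 Δ2=01100011111 Δ3=00100111111 Δ4=01100111011 Δ5=01100111111 | 5Δ
t=11: Δ0=01100111111 Δ1=01100110111 | 1Δ
t=12: Δ0=01100110111 Δ1=01110111111 Δ2=01111111111 Δ3=00111011111 Δ4=01111011011 Δ5=01111011111 | 5Δ
t=13: Δ0=01111011111 Δ1=01111010111 | 1Δ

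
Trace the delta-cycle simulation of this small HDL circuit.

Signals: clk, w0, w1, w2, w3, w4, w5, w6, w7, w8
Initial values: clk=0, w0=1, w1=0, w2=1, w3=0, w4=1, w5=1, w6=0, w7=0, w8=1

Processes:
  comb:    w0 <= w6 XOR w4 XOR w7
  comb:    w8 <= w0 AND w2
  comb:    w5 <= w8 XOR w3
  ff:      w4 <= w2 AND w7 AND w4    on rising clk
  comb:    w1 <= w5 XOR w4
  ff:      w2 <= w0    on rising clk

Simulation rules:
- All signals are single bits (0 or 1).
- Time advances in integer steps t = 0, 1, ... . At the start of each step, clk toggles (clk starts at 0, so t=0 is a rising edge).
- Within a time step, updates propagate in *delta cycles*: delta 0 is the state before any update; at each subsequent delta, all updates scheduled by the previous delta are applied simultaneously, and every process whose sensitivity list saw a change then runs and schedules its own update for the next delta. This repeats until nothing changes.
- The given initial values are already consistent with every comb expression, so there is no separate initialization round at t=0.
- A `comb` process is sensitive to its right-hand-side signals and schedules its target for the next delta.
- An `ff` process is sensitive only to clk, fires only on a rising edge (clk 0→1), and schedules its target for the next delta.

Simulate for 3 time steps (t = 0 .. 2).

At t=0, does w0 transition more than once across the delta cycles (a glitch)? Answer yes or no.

no

[bits: w8,w2,w1,clk,w3,w6,w5,w0,w4,w7]
t=0: Δ0=1100001110 Δ1=1101001110 Δ2=1101001100 Δ3=1111001000 Δ4=0111001000 Δ5=0111000000 Δ6=0101000000 | 6Δ
t=1: Δ0=0101000000 Δ1=0100000000 | 1Δ
t=2: Δ0=0100000000 Δ1=0101000000 Δ2=0001000000 | 2Δ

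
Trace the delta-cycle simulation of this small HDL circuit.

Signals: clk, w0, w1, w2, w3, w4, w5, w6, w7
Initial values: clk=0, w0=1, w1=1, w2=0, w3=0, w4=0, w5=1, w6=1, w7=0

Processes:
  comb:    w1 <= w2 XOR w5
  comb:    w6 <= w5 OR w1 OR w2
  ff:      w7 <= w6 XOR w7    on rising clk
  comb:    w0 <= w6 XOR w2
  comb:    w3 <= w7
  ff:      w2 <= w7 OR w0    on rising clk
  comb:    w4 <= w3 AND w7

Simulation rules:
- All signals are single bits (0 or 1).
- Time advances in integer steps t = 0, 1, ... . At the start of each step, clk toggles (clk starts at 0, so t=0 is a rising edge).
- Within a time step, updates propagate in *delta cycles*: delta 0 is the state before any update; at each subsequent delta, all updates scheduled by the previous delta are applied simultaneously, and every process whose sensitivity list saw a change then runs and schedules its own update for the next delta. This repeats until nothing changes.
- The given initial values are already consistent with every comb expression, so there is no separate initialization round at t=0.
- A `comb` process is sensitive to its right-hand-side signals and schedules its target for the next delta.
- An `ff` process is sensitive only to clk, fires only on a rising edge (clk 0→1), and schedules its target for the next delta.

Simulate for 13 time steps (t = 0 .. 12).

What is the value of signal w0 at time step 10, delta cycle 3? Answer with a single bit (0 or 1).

t=0 Δ0: w1=1 w6=1 w2=0 w5=1 clk=0 w4=0 w0=1 w7=0 w3=0
  Δ1: clk:0→1
  Δ2: w2:0→1, w7:0→1
  Δ3: w1:1→0, w0:1→0, w3:0→1
  Δ4: w4:0→1
  (4Δ to stable)
t=1 Δ0: w1=0 w6=1 w2=1 w5=1 clk=1 w4=1 w0=0 w7=1 w3=1
  Δ1: clk:1→0
  (1Δ to stable)
t=2 Δ0: w1=0 w6=1 w2=1 w5=1 clk=0 w4=1 w0=0 w7=1 w3=1
  Δ1: clk:0→1
  Δ2: w7:1→0
  Δ3: w4:1→0, w3:1→0
  (3Δ to stable)
t=3 Δ0: w1=0 w6=1 w2=1 w5=1 clk=1 w4=0 w0=0 w7=0 w3=0
  Δ1: clk:1→0
  (1Δ to stable)
t=4 Δ0: w1=0 w6=1 w2=1 w5=1 clk=0 w4=0 w0=0 w7=0 w3=0
  Δ1: clk:0→1
  Δ2: w2:1→0, w7:0→1
  Δ3: w1:0→1, w0:0→1, w3:0→1
  Δ4: w4:0→1
  (4Δ to stable)
t=5 Δ0: w1=1 w6=1 w2=0 w5=1 clk=1 w4=1 w0=1 w7=1 w3=1
  Δ1: clk:1→0
  (1Δ to stable)
t=6 Δ0: w1=1 w6=1 w2=0 w5=1 clk=0 w4=1 w0=1 w7=1 w3=1
  Δ1: clk:0→1
  Δ2: w2:0→1, w7:1→0
  Δ3: w1:1→0, w4:1→0, w0:1→0, w3:1→0
  (3Δ to stable)
t=7 Δ0: w1=0 w6=1 w2=1 w5=1 clk=1 w4=0 w0=0 w7=0 w3=0
  Δ1: clk:1→0
  (1Δ to stable)
t=8 Δ0: w1=0 w6=1 w2=1 w5=1 clk=0 w4=0 w0=0 w7=0 w3=0
  Δ1: clk:0→1
  Δ2: w2:1→0, w7:0→1
  Δ3: w1:0→1, w0:0→1, w3:0→1
  Δ4: w4:0→1
  (4Δ to stable)
t=9 Δ0: w1=1 w6=1 w2=0 w5=1 clk=1 w4=1 w0=1 w7=1 w3=1
  Δ1: clk:1→0
  (1Δ to stable)
t=10 Δ0: w1=1 w6=1 w2=0 w5=1 clk=0 w4=1 w0=1 w7=1 w3=1
  Δ1: clk:0→1
  Δ2: w2:0→1, w7:1→0
  Δ3: w1:1→0, w4:1→0, w0:1→0, w3:1→0
  (3Δ to stable)
t=11 Δ0: w1=0 w6=1 w2=1 w5=1 clk=1 w4=0 w0=0 w7=0 w3=0
  Δ1: clk:1→0
  (1Δ to stable)
t=12 Δ0: w1=0 w6=1 w2=1 w5=1 clk=0 w4=0 w0=0 w7=0 w3=0
  Δ1: clk:0→1
  Δ2: w2:1→0, w7:0→1
  Δ3: w1:0→1, w0:0→1, w3:0→1
  Δ4: w4:0→1
  (4Δ to stable)

0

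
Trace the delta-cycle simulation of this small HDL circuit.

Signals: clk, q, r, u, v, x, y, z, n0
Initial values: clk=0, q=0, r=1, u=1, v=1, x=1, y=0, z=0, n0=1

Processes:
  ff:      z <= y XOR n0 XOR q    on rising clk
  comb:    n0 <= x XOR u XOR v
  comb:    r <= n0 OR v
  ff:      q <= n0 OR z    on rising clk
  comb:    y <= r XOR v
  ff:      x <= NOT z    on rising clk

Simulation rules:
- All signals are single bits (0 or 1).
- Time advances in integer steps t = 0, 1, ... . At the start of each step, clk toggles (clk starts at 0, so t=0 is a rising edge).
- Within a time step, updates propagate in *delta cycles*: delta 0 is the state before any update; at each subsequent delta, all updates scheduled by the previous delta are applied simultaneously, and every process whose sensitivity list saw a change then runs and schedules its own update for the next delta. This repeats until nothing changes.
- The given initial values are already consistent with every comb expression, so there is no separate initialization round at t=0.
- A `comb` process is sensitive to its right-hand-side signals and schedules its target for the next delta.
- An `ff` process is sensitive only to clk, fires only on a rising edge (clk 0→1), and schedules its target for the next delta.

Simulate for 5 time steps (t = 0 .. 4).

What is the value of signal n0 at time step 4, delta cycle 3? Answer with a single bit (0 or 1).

1

t=0 Δ0: n0=1 q=0 v=1 clk=0 z=0 x=1 y=0 r=1 u=1
  Δ1: clk:0→1
  Δ2: q:0→1, z:0→1
  (2Δ to stable)
t=1 Δ0: n0=1 q=1 v=1 clk=1 z=1 x=1 y=0 r=1 u=1
  Δ1: clk:1→0
  (1Δ to stable)
t=2 Δ0: n0=1 q=1 v=1 clk=0 z=1 x=1 y=0 r=1 u=1
  Δ1: clk:0→1
  Δ2: z:1→0, x:1→0
  Δ3: n0:1→0
  (3Δ to stable)
t=3 Δ0: n0=0 q=1 v=1 clk=1 z=0 x=0 y=0 r=1 u=1
  Δ1: clk:1→0
  (1Δ to stable)
t=4 Δ0: n0=0 q=1 v=1 clk=0 z=0 x=0 y=0 r=1 u=1
  Δ1: clk:0→1
  Δ2: q:1→0, z:0→1, x:0→1
  Δ3: n0:0→1
  (3Δ to stable)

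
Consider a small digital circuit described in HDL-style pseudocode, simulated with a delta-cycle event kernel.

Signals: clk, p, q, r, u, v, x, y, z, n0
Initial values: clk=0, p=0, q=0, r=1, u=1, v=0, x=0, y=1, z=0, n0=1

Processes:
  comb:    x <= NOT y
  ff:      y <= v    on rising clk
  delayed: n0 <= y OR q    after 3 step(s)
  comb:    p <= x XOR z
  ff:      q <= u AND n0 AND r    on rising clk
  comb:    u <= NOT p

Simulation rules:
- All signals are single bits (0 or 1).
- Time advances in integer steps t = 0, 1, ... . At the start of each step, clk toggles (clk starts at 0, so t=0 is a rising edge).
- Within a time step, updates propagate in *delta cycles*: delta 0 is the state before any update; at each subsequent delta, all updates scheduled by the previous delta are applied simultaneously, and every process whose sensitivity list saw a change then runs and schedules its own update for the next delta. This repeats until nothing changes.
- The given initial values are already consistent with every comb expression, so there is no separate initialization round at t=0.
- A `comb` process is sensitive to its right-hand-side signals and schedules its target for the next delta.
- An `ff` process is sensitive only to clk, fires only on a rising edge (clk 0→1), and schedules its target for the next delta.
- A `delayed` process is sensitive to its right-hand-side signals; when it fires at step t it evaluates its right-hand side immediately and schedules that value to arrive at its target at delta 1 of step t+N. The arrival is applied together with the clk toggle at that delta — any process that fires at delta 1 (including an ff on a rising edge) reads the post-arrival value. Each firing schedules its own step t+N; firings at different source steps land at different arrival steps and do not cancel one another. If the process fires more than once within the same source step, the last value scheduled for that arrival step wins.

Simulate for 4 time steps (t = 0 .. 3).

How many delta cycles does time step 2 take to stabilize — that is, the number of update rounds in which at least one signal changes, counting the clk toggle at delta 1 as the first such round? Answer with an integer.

t=0 Δ0: u=1 q=0 x=0 y=1 clk=0 p=0 v=0 r=1 z=0 n0=1
  Δ1: clk:0→1
  Δ2: q:0→1, y:1→0
  Δ3: x:0→1
  Δ4: p:0→1
  Δ5: u:1→0
  (5Δ to stable)
t=1 Δ0: u=0 q=1 x=1 y=0 clk=1 p=1 v=0 r=1 z=0 n0=1
  Δ1: clk:1→0
  (1Δ to stable)
t=2 Δ0: u=0 q=1 x=1 y=0 clk=0 p=1 v=0 r=1 z=0 n0=1
  Δ1: clk:0→1
  Δ2: q:1→0
  (2Δ to stable)
t=3 Δ0: u=0 q=0 x=1 y=0 clk=1 p=1 v=0 r=1 z=0 n0=1
  Δ1: clk:1→0
  (1Δ to stable)

2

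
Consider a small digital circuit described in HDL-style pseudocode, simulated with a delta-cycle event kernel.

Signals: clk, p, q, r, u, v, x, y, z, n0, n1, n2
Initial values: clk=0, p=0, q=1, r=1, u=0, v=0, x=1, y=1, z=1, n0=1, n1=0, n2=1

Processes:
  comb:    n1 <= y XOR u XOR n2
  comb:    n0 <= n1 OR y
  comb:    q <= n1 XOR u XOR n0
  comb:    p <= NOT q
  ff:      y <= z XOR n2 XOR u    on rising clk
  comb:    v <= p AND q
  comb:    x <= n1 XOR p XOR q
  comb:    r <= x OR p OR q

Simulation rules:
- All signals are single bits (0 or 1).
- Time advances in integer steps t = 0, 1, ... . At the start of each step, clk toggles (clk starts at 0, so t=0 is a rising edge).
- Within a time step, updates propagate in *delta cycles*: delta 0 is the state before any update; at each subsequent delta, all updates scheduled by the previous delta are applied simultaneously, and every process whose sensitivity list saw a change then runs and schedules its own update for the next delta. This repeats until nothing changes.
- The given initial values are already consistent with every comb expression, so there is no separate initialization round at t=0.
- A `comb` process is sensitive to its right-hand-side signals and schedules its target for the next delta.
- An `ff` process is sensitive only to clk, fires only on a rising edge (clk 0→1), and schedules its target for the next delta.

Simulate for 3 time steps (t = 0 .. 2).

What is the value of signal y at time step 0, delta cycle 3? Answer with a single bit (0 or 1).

0

t=0 Δ0: z=1 q=1 clk=0 y=1 n2=1 v=0 n0=1 x=1 n1=0 u=0 r=1 p=0
  Δ1: clk:0→1
  Δ2: y:1→0
  Δ3: n0:1→0, n1:0→1
  Δ4: n0:0→1, x:1→0
  Δ5: q:1→0
  Δ6: x:0→1, r:1→0, p:0→1
  Δ7: x:1→0, r:0→1
  (7Δ to stable)
t=1 Δ0: z=1 q=0 clk=1 y=0 n2=1 v=0 n0=1 x=0 n1=1 u=0 r=1 p=1
  Δ1: clk:1→0
  (1Δ to stable)
t=2 Δ0: z=1 q=0 clk=0 y=0 n2=1 v=0 n0=1 x=0 n1=1 u=0 r=1 p=1
  Δ1: clk:0→1
  (1Δ to stable)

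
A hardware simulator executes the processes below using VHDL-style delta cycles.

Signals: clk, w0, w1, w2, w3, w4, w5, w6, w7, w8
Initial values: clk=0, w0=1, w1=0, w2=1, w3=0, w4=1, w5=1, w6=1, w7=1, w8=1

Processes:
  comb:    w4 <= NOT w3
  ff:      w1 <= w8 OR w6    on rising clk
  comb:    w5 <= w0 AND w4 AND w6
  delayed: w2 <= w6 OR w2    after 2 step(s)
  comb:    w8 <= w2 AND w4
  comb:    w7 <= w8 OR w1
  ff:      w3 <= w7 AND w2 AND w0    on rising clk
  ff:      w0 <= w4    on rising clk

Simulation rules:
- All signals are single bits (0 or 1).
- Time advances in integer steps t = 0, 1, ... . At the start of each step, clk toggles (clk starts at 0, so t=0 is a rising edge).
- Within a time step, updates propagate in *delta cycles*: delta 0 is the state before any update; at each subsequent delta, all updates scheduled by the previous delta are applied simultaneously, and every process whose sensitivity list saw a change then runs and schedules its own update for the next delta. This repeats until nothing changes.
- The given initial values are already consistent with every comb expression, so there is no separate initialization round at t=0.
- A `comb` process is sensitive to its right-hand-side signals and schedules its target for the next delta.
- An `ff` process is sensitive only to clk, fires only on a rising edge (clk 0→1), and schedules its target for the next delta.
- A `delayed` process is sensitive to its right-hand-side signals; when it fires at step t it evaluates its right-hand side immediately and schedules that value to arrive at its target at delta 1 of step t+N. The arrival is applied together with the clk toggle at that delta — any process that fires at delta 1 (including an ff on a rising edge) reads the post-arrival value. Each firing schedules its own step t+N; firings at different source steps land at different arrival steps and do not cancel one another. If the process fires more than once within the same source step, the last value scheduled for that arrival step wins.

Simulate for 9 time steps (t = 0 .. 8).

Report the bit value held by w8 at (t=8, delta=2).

1

[bits: w4,w6,w1,w8,w0,w7,w2,w3,clk,w5]
t=0: Δ0=1101111001 Δ1=1101111011 Δ2=1111111111 Δ3=0111111111 Δ4=0110111110 | 4Δ
t=1: Δ0=0110111110 Δ1=0110111100 | 1Δ
t=2: Δ0=0110111100 Δ1=0110111110 Δ2=0110011110 | 2Δ
t=3: Δ0=0110011110 Δ1=0110011100 | 1Δ
t=4: Δ0=0110011100 Δ1=0110011110 Δ2=0110011010 Δ3=1110011010 Δ4=1111011010 | 4Δ
t=5: Δ0=1111011010 Δ1=1111011000 | 1Δ
t=6: Δ0=1111011000 Δ1=1111011010 Δ2=1111111010 Δ3=1111111011 | 3Δ
t=7: Δ0=1111111011 Δ1=1111111001 | 1Δ
t=8: Δ0=1111111001 Δ1=1111111011 Δ2=1111111111 Δ3=0111111111 Δ4=0110111110 | 4Δ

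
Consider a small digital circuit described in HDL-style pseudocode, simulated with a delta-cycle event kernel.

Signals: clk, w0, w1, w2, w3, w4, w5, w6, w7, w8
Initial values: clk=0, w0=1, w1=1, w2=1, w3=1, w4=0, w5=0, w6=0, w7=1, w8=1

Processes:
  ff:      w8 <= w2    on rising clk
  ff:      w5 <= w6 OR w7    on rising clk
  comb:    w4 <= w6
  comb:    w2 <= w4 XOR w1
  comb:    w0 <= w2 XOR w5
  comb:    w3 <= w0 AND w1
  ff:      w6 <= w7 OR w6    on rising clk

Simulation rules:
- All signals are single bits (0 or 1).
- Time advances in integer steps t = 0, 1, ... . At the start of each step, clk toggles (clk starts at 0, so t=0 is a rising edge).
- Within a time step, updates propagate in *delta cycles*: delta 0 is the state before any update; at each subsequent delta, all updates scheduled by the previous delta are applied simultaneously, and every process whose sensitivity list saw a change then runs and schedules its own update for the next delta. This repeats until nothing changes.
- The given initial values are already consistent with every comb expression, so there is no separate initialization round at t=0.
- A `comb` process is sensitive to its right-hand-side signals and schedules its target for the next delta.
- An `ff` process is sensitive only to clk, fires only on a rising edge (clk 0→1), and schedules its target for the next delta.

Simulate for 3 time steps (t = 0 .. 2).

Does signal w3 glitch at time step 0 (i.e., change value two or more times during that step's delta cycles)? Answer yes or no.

yes

[bits: w0,clk,w6,w2,w5,w8,w4,w1,w7,w3]
t=0: Δ0=1001010111 Δ1=1101010111 Δ2=1111110111 Δ3=0111111111 Δ4=0110111110 Δ5=1110111110 Δ6=1110111111 | 6Δ
t=1: Δ0=1110111111 Δ1=1010111111 | 1Δ
t=2: Δ0=1010111111 Δ1=1110111111 Δ2=1110101111 | 2Δ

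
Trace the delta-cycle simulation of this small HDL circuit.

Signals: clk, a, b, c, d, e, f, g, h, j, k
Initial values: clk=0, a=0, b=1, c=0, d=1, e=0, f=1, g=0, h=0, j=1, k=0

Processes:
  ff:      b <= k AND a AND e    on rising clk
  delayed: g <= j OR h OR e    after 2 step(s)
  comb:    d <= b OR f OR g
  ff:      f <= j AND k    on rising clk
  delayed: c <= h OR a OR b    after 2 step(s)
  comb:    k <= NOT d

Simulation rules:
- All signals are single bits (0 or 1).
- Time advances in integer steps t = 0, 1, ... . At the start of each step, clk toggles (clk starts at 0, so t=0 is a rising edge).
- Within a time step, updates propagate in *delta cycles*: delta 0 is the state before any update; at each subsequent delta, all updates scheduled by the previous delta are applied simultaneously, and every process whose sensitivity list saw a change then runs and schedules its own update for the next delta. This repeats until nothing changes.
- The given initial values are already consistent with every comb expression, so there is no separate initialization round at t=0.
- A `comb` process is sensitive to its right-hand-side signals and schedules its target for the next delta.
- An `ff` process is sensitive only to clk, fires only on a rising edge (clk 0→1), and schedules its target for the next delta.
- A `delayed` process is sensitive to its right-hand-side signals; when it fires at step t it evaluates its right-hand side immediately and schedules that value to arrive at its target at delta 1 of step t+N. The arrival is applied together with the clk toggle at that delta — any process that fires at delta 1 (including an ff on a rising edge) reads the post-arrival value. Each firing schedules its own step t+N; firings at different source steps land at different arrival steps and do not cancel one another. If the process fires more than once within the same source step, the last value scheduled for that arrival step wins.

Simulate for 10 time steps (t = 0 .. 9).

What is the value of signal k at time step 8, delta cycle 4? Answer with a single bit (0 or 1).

1

t=0 Δ0: b=1 d=1 c=0 clk=0 f=1 j=1 k=0 a=0 g=0 e=0 h=0
  Δ1: clk:0→1
  Δ2: b:1→0, f:1→0
  Δ3: d:1→0
  Δ4: k:0→1
  (4Δ to stable)
t=1 Δ0: b=0 d=0 c=0 clk=1 f=0 j=1 k=1 a=0 g=0 e=0 h=0
  Δ1: clk:1→0
  (1Δ to stable)
t=2 Δ0: b=0 d=0 c=0 clk=0 f=0 j=1 k=1 a=0 g=0 e=0 h=0
  Δ1: clk:0→1
  Δ2: f:0→1
  Δ3: d:0→1
  Δ4: k:1→0
  (4Δ to stable)
t=3 Δ0: b=0 d=1 c=0 clk=1 f=1 j=1 k=0 a=0 g=0 e=0 h=0
  Δ1: clk:1→0
  (1Δ to stable)
t=4 Δ0: b=0 d=1 c=0 clk=0 f=1 j=1 k=0 a=0 g=0 e=0 h=0
  Δ1: clk:0→1
  Δ2: f:1→0
  Δ3: d:1→0
  Δ4: k:0→1
  (4Δ to stable)
t=5 Δ0: b=0 d=0 c=0 clk=1 f=0 j=1 k=1 a=0 g=0 e=0 h=0
  Δ1: clk:1→0
  (1Δ to stable)
t=6 Δ0: b=0 d=0 c=0 clk=0 f=0 j=1 k=1 a=0 g=0 e=0 h=0
  Δ1: clk:0→1
  Δ2: f:0→1
  Δ3: d:0→1
  Δ4: k:1→0
  (4Δ to stable)
t=7 Δ0: b=0 d=1 c=0 clk=1 f=1 j=1 k=0 a=0 g=0 e=0 h=0
  Δ1: clk:1→0
  (1Δ to stable)
t=8 Δ0: b=0 d=1 c=0 clk=0 f=1 j=1 k=0 a=0 g=0 e=0 h=0
  Δ1: clk:0→1
  Δ2: f:1→0
  Δ3: d:1→0
  Δ4: k:0→1
  (4Δ to stable)
t=9 Δ0: b=0 d=0 c=0 clk=1 f=0 j=1 k=1 a=0 g=0 e=0 h=0
  Δ1: clk:1→0
  (1Δ to stable)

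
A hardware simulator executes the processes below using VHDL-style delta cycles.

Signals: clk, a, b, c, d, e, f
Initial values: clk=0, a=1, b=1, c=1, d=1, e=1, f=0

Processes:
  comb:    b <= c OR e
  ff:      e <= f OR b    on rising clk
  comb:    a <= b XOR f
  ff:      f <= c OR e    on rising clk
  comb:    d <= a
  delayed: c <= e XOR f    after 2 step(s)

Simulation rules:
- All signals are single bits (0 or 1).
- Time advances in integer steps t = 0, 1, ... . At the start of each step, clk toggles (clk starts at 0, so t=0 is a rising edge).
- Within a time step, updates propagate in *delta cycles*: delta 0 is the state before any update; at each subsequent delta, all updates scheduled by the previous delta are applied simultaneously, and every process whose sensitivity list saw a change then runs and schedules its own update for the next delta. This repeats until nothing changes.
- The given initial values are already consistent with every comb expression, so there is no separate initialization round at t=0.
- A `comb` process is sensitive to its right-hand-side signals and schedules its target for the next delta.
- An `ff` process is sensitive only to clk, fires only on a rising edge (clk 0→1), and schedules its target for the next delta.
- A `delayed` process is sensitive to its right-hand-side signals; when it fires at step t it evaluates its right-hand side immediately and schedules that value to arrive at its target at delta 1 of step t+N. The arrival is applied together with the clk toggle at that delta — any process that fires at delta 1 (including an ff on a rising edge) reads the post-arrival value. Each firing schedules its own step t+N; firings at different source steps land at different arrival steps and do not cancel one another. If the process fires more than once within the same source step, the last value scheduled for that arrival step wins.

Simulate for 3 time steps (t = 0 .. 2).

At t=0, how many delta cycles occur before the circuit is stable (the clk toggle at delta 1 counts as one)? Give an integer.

[bits: b,f,a,e,d,clk,c]
t=0: Δ0=1011101 Δ1=1011111 Δ2=1111111 Δ3=1101111 Δ4=1101011 | 4Δ
t=1: Δ0=1101011 Δ1=1101001 | 1Δ
t=2: Δ0=1101001 Δ1=1101010 | 1Δ

4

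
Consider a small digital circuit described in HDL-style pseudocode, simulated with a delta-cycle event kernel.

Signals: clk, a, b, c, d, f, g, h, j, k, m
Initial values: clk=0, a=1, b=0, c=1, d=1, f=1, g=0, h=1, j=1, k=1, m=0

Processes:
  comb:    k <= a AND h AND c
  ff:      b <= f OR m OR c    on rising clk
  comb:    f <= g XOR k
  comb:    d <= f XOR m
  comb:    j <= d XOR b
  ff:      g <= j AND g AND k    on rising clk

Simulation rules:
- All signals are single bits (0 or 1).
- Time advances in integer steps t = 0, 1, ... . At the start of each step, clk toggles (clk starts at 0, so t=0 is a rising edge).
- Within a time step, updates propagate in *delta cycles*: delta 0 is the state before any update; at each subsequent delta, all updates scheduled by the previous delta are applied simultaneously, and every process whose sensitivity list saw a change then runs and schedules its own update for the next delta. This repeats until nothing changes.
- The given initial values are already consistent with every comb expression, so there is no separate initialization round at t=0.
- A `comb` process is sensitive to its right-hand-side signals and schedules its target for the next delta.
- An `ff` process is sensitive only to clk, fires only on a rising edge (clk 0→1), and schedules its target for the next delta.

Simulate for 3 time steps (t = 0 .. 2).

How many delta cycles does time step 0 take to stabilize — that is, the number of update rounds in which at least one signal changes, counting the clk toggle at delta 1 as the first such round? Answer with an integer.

3

t0.Δ0 c=1 a=1 j=1 clk=0 g=0 k=1 f=1 h=1 m=0 d=1 b=0
t0.Δ1 c=1 a=1 j=1 clk=1 g=0 k=1 f=1 h=1 m=0 d=1 b=0
t0.Δ2 c=1 a=1 j=1 clk=1 g=0 k=1 f=1 h=1 m=0 d=1 b=1
t0.Δ3 c=1 a=1 j=0 clk=1 g=0 k=1 f=1 h=1 m=0 d=1 b=1
t1.Δ0 c=1 a=1 j=0 clk=1 g=0 k=1 f=1 h=1 m=0 d=1 b=1
t1.Δ1 c=1 a=1 j=0 clk=0 g=0 k=1 f=1 h=1 m=0 d=1 b=1
t2.Δ0 c=1 a=1 j=0 clk=0 g=0 k=1 f=1 h=1 m=0 d=1 b=1
t2.Δ1 c=1 a=1 j=0 clk=1 g=0 k=1 f=1 h=1 m=0 d=1 b=1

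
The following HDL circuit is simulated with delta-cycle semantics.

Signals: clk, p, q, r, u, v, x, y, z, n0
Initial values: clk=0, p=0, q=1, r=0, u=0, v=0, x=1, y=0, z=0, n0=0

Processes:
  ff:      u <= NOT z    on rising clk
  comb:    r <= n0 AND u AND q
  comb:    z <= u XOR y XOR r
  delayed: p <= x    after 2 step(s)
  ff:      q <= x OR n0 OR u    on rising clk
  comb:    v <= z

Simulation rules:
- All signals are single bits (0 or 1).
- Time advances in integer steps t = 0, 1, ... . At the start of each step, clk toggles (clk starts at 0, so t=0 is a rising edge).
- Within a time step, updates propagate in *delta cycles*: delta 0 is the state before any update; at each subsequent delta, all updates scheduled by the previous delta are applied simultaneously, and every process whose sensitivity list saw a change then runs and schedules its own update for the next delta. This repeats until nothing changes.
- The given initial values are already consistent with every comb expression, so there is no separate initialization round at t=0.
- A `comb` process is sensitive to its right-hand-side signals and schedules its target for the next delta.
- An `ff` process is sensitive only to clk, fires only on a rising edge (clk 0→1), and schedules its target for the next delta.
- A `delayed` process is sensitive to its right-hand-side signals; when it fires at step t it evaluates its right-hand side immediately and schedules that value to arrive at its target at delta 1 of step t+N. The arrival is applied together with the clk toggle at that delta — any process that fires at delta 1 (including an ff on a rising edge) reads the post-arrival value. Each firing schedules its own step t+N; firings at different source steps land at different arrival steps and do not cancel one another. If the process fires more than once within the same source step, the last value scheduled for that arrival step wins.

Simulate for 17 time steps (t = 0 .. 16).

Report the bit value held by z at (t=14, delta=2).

t0.Δ0 z=0 x=1 y=0 clk=0 p=0 n0=0 r=0 v=0 q=1 u=0
t0.Δ1 z=0 x=1 y=0 clk=1 p=0 n0=0 r=0 v=0 q=1 u=0
t0.Δ2 z=0 x=1 y=0 clk=1 p=0 n0=0 r=0 v=0 q=1 u=1
t0.Δ3 z=1 x=1 y=0 clk=1 p=0 n0=0 r=0 v=0 q=1 u=1
t0.Δ4 z=1 x=1 y=0 clk=1 p=0 n0=0 r=0 v=1 q=1 u=1
t1.Δ0 z=1 x=1 y=0 clk=1 p=0 n0=0 r=0 v=1 q=1 u=1
t1.Δ1 z=1 x=1 y=0 clk=0 p=0 n0=0 r=0 v=1 q=1 u=1
t2.Δ0 z=1 x=1 y=0 clk=0 p=0 n0=0 r=0 v=1 q=1 u=1
t2.Δ1 z=1 x=1 y=0 clk=1 p=0 n0=0 r=0 v=1 q=1 u=1
t2.Δ2 z=1 x=1 y=0 clk=1 p=0 n0=0 r=0 v=1 q=1 u=0
t2.Δ3 z=0 x=1 y=0 clk=1 p=0 n0=0 r=0 v=1 q=1 u=0
t2.Δ4 z=0 x=1 y=0 clk=1 p=0 n0=0 r=0 v=0 q=1 u=0
t3.Δ0 z=0 x=1 y=0 clk=1 p=0 n0=0 r=0 v=0 q=1 u=0
t3.Δ1 z=0 x=1 y=0 clk=0 p=0 n0=0 r=0 v=0 q=1 u=0
t4.Δ0 z=0 x=1 y=0 clk=0 p=0 n0=0 r=0 v=0 q=1 u=0
t4.Δ1 z=0 x=1 y=0 clk=1 p=0 n0=0 r=0 v=0 q=1 u=0
t4.Δ2 z=0 x=1 y=0 clk=1 p=0 n0=0 r=0 v=0 q=1 u=1
t4.Δ3 z=1 x=1 y=0 clk=1 p=0 n0=0 r=0 v=0 q=1 u=1
t4.Δ4 z=1 x=1 y=0 clk=1 p=0 n0=0 r=0 v=1 q=1 u=1
t5.Δ0 z=1 x=1 y=0 clk=1 p=0 n0=0 r=0 v=1 q=1 u=1
t5.Δ1 z=1 x=1 y=0 clk=0 p=0 n0=0 r=0 v=1 q=1 u=1
t6.Δ0 z=1 x=1 y=0 clk=0 p=0 n0=0 r=0 v=1 q=1 u=1
t6.Δ1 z=1 x=1 y=0 clk=1 p=0 n0=0 r=0 v=1 q=1 u=1
t6.Δ2 z=1 x=1 y=0 clk=1 p=0 n0=0 r=0 v=1 q=1 u=0
t6.Δ3 z=0 x=1 y=0 clk=1 p=0 n0=0 r=0 v=1 q=1 u=0
t6.Δ4 z=0 x=1 y=0 clk=1 p=0 n0=0 r=0 v=0 q=1 u=0
t7.Δ0 z=0 x=1 y=0 clk=1 p=0 n0=0 r=0 v=0 q=1 u=0
t7.Δ1 z=0 x=1 y=0 clk=0 p=0 n0=0 r=0 v=0 q=1 u=0
t8.Δ0 z=0 x=1 y=0 clk=0 p=0 n0=0 r=0 v=0 q=1 u=0
t8.Δ1 z=0 x=1 y=0 clk=1 p=0 n0=0 r=0 v=0 q=1 u=0
t8.Δ2 z=0 x=1 y=0 clk=1 p=0 n0=0 r=0 v=0 q=1 u=1
t8.Δ3 z=1 x=1 y=0 clk=1 p=0 n0=0 r=0 v=0 q=1 u=1
t8.Δ4 z=1 x=1 y=0 clk=1 p=0 n0=0 r=0 v=1 q=1 u=1
t9.Δ0 z=1 x=1 y=0 clk=1 p=0 n0=0 r=0 v=1 q=1 u=1
t9.Δ1 z=1 x=1 y=0 clk=0 p=0 n0=0 r=0 v=1 q=1 u=1
t10.Δ0 z=1 x=1 y=0 clk=0 p=0 n0=0 r=0 v=1 q=1 u=1
t10.Δ1 z=1 x=1 y=0 clk=1 p=0 n0=0 r=0 v=1 q=1 u=1
t10.Δ2 z=1 x=1 y=0 clk=1 p=0 n0=0 r=0 v=1 q=1 u=0
t10.Δ3 z=0 x=1 y=0 clk=1 p=0 n0=0 r=0 v=1 q=1 u=0
t10.Δ4 z=0 x=1 y=0 clk=1 p=0 n0=0 r=0 v=0 q=1 u=0
t11.Δ0 z=0 x=1 y=0 clk=1 p=0 n0=0 r=0 v=0 q=1 u=0
t11.Δ1 z=0 x=1 y=0 clk=0 p=0 n0=0 r=0 v=0 q=1 u=0
t12.Δ0 z=0 x=1 y=0 clk=0 p=0 n0=0 r=0 v=0 q=1 u=0
t12.Δ1 z=0 x=1 y=0 clk=1 p=0 n0=0 r=0 v=0 q=1 u=0
t12.Δ2 z=0 x=1 y=0 clk=1 p=0 n0=0 r=0 v=0 q=1 u=1
t12.Δ3 z=1 x=1 y=0 clk=1 p=0 n0=0 r=0 v=0 q=1 u=1
t12.Δ4 z=1 x=1 y=0 clk=1 p=0 n0=0 r=0 v=1 q=1 u=1
t13.Δ0 z=1 x=1 y=0 clk=1 p=0 n0=0 r=0 v=1 q=1 u=1
t13.Δ1 z=1 x=1 y=0 clk=0 p=0 n0=0 r=0 v=1 q=1 u=1
t14.Δ0 z=1 x=1 y=0 clk=0 p=0 n0=0 r=0 v=1 q=1 u=1
t14.Δ1 z=1 x=1 y=0 clk=1 p=0 n0=0 r=0 v=1 q=1 u=1
t14.Δ2 z=1 x=1 y=0 clk=1 p=0 n0=0 r=0 v=1 q=1 u=0
t14.Δ3 z=0 x=1 y=0 clk=1 p=0 n0=0 r=0 v=1 q=1 u=0
t14.Δ4 z=0 x=1 y=0 clk=1 p=0 n0=0 r=0 v=0 q=1 u=0
t15.Δ0 z=0 x=1 y=0 clk=1 p=0 n0=0 r=0 v=0 q=1 u=0
t15.Δ1 z=0 x=1 y=0 clk=0 p=0 n0=0 r=0 v=0 q=1 u=0
t16.Δ0 z=0 x=1 y=0 clk=0 p=0 n0=0 r=0 v=0 q=1 u=0
t16.Δ1 z=0 x=1 y=0 clk=1 p=0 n0=0 r=0 v=0 q=1 u=0
t16.Δ2 z=0 x=1 y=0 clk=1 p=0 n0=0 r=0 v=0 q=1 u=1
t16.Δ3 z=1 x=1 y=0 clk=1 p=0 n0=0 r=0 v=0 q=1 u=1
t16.Δ4 z=1 x=1 y=0 clk=1 p=0 n0=0 r=0 v=1 q=1 u=1

1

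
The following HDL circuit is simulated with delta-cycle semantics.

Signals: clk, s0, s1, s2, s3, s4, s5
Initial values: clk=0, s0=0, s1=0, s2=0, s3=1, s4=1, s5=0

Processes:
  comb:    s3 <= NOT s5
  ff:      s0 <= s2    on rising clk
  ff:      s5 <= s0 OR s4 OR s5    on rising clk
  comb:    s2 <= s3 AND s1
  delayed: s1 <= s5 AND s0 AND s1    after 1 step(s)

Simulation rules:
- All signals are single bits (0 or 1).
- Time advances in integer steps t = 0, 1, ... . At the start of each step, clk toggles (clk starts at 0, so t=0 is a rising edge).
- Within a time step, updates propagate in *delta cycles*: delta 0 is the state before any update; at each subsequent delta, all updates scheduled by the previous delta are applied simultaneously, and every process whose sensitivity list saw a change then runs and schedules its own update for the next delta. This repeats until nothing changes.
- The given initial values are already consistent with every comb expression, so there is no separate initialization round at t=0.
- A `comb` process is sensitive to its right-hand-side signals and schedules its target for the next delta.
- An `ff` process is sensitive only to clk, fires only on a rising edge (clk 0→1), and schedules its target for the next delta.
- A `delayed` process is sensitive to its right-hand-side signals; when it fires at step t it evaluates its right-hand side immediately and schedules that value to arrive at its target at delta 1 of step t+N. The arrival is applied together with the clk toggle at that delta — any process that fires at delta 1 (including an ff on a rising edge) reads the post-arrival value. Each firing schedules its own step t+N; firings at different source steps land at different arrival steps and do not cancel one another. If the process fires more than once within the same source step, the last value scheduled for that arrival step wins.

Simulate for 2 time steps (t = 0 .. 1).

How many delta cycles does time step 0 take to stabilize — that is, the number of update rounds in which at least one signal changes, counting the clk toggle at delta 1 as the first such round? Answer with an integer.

t=0 Δ0: s4=1 s2=0 clk=0 s0=0 s3=1 s1=0 s5=0
  Δ1: clk:0→1
  Δ2: s5:0→1
  Δ3: s3:1→0
  (3Δ to stable)
t=1 Δ0: s4=1 s2=0 clk=1 s0=0 s3=0 s1=0 s5=1
  Δ1: clk:1→0
  (1Δ to stable)

3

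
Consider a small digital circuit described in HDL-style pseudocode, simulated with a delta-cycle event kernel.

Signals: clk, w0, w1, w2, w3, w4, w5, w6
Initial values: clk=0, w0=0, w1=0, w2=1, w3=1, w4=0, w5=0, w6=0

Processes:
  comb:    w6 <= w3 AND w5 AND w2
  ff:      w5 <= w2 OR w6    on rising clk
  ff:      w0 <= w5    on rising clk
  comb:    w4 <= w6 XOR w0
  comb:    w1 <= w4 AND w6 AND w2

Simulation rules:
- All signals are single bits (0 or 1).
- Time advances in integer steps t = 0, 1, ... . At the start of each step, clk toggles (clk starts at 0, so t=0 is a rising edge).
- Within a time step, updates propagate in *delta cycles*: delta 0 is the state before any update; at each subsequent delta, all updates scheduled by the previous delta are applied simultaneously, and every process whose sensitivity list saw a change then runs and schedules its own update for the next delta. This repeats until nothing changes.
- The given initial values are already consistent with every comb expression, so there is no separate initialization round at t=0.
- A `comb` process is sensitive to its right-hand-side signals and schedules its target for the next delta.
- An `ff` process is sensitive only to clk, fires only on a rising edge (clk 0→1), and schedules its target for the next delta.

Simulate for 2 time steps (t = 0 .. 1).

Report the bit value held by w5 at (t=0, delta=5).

t=0 Δ0: w3=1 clk=0 w6=0 w1=0 w5=0 w4=0 w2=1 w0=0
  Δ1: clk:0→1
  Δ2: w5:0→1
  Δ3: w6:0→1
  Δ4: w4:0→1
  Δ5: w1:0→1
  (5Δ to stable)
t=1 Δ0: w3=1 clk=1 w6=1 w1=1 w5=1 w4=1 w2=1 w0=0
  Δ1: clk:1→0
  (1Δ to stable)

1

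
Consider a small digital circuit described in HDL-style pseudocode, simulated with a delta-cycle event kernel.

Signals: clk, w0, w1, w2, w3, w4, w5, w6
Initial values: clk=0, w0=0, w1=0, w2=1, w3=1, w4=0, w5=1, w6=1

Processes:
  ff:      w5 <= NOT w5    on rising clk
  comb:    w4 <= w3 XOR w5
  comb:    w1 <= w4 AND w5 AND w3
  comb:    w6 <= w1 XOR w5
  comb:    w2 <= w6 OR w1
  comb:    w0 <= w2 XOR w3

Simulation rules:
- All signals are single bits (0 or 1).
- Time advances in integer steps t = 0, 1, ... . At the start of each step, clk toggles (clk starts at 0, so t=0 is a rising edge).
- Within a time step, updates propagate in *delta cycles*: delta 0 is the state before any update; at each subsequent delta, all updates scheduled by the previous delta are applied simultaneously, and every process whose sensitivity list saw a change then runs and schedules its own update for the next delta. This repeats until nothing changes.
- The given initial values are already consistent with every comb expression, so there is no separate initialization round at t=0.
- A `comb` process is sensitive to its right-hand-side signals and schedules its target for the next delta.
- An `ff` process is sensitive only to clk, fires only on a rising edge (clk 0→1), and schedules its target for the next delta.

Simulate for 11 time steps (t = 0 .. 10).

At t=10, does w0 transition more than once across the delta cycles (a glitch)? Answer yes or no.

yes

t0.Δ0 w1=0 clk=0 w3=1 w4=0 w2=1 w0=0 w6=1 w5=1
t0.Δ1 w1=0 clk=1 w3=1 w4=0 w2=1 w0=0 w6=1 w5=1
t0.Δ2 w1=0 clk=1 w3=1 w4=0 w2=1 w0=0 w6=1 w5=0
t0.Δ3 w1=0 clk=1 w3=1 w4=1 w2=1 w0=0 w6=0 w5=0
t0.Δ4 w1=0 clk=1 w3=1 w4=1 w2=0 w0=0 w6=0 w5=0
t0.Δ5 w1=0 clk=1 w3=1 w4=1 w2=0 w0=1 w6=0 w5=0
t1.Δ0 w1=0 clk=1 w3=1 w4=1 w2=0 w0=1 w6=0 w5=0
t1.Δ1 w1=0 clk=0 w3=1 w4=1 w2=0 w0=1 w6=0 w5=0
t2.Δ0 w1=0 clk=0 w3=1 w4=1 w2=0 w0=1 w6=0 w5=0
t2.Δ1 w1=0 clk=1 w3=1 w4=1 w2=0 w0=1 w6=0 w5=0
t2.Δ2 w1=0 clk=1 w3=1 w4=1 w2=0 w0=1 w6=0 w5=1
t2.Δ3 w1=1 clk=1 w3=1 w4=0 w2=0 w0=1 w6=1 w5=1
t2.Δ4 w1=0 clk=1 w3=1 w4=0 w2=1 w0=1 w6=0 w5=1
t2.Δ5 w1=0 clk=1 w3=1 w4=0 w2=0 w0=0 w6=1 w5=1
t2.Δ6 w1=0 clk=1 w3=1 w4=0 w2=1 w0=1 w6=1 w5=1
t2.Δ7 w1=0 clk=1 w3=1 w4=0 w2=1 w0=0 w6=1 w5=1
t3.Δ0 w1=0 clk=1 w3=1 w4=0 w2=1 w0=0 w6=1 w5=1
t3.Δ1 w1=0 clk=0 w3=1 w4=0 w2=1 w0=0 w6=1 w5=1
t4.Δ0 w1=0 clk=0 w3=1 w4=0 w2=1 w0=0 w6=1 w5=1
t4.Δ1 w1=0 clk=1 w3=1 w4=0 w2=1 w0=0 w6=1 w5=1
t4.Δ2 w1=0 clk=1 w3=1 w4=0 w2=1 w0=0 w6=1 w5=0
t4.Δ3 w1=0 clk=1 w3=1 w4=1 w2=1 w0=0 w6=0 w5=0
t4.Δ4 w1=0 clk=1 w3=1 w4=1 w2=0 w0=0 w6=0 w5=0
t4.Δ5 w1=0 clk=1 w3=1 w4=1 w2=0 w0=1 w6=0 w5=0
t5.Δ0 w1=0 clk=1 w3=1 w4=1 w2=0 w0=1 w6=0 w5=0
t5.Δ1 w1=0 clk=0 w3=1 w4=1 w2=0 w0=1 w6=0 w5=0
t6.Δ0 w1=0 clk=0 w3=1 w4=1 w2=0 w0=1 w6=0 w5=0
t6.Δ1 w1=0 clk=1 w3=1 w4=1 w2=0 w0=1 w6=0 w5=0
t6.Δ2 w1=0 clk=1 w3=1 w4=1 w2=0 w0=1 w6=0 w5=1
t6.Δ3 w1=1 clk=1 w3=1 w4=0 w2=0 w0=1 w6=1 w5=1
t6.Δ4 w1=0 clk=1 w3=1 w4=0 w2=1 w0=1 w6=0 w5=1
t6.Δ5 w1=0 clk=1 w3=1 w4=0 w2=0 w0=0 w6=1 w5=1
t6.Δ6 w1=0 clk=1 w3=1 w4=0 w2=1 w0=1 w6=1 w5=1
t6.Δ7 w1=0 clk=1 w3=1 w4=0 w2=1 w0=0 w6=1 w5=1
t7.Δ0 w1=0 clk=1 w3=1 w4=0 w2=1 w0=0 w6=1 w5=1
t7.Δ1 w1=0 clk=0 w3=1 w4=0 w2=1 w0=0 w6=1 w5=1
t8.Δ0 w1=0 clk=0 w3=1 w4=0 w2=1 w0=0 w6=1 w5=1
t8.Δ1 w1=0 clk=1 w3=1 w4=0 w2=1 w0=0 w6=1 w5=1
t8.Δ2 w1=0 clk=1 w3=1 w4=0 w2=1 w0=0 w6=1 w5=0
t8.Δ3 w1=0 clk=1 w3=1 w4=1 w2=1 w0=0 w6=0 w5=0
t8.Δ4 w1=0 clk=1 w3=1 w4=1 w2=0 w0=0 w6=0 w5=0
t8.Δ5 w1=0 clk=1 w3=1 w4=1 w2=0 w0=1 w6=0 w5=0
t9.Δ0 w1=0 clk=1 w3=1 w4=1 w2=0 w0=1 w6=0 w5=0
t9.Δ1 w1=0 clk=0 w3=1 w4=1 w2=0 w0=1 w6=0 w5=0
t10.Δ0 w1=0 clk=0 w3=1 w4=1 w2=0 w0=1 w6=0 w5=0
t10.Δ1 w1=0 clk=1 w3=1 w4=1 w2=0 w0=1 w6=0 w5=0
t10.Δ2 w1=0 clk=1 w3=1 w4=1 w2=0 w0=1 w6=0 w5=1
t10.Δ3 w1=1 clk=1 w3=1 w4=0 w2=0 w0=1 w6=1 w5=1
t10.Δ4 w1=0 clk=1 w3=1 w4=0 w2=1 w0=1 w6=0 w5=1
t10.Δ5 w1=0 clk=1 w3=1 w4=0 w2=0 w0=0 w6=1 w5=1
t10.Δ6 w1=0 clk=1 w3=1 w4=0 w2=1 w0=1 w6=1 w5=1
t10.Δ7 w1=0 clk=1 w3=1 w4=0 w2=1 w0=0 w6=1 w5=1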